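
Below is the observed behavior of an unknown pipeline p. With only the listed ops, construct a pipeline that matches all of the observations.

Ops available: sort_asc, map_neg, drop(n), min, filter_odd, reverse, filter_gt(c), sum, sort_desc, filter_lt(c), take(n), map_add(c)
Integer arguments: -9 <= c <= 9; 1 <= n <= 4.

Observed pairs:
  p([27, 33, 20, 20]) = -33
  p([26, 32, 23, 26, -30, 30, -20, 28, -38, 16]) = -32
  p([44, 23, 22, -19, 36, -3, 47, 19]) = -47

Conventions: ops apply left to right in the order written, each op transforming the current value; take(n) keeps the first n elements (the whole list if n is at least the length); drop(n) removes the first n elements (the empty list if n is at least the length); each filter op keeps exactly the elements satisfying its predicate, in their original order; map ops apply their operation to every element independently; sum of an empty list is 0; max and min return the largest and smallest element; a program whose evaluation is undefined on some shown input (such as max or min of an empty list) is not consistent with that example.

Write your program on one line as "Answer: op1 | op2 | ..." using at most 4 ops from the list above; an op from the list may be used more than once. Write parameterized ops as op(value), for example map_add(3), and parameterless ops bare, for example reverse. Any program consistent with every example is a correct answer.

sort_asc | map_neg | min

Check, running the answer program on each example:
  [27, 33, 20, 20] -> [20, 20, 27, 33] -> [-20, -20, -27, -33] -> -33
  [26, 32, 23, 26, -30, 30, -20, 28, -38, 16] -> [-38, -30, -20, 16, 23, 26, 26, 28, 30, 32] -> [38, 30, 20, -16, -23, -26, -26, -28, -30, -32] -> -32
  [44, 23, 22, -19, 36, -3, 47, 19] -> [-19, -3, 19, 22, 23, 36, 44, 47] -> [19, 3, -19, -22, -23, -36, -44, -47] -> -47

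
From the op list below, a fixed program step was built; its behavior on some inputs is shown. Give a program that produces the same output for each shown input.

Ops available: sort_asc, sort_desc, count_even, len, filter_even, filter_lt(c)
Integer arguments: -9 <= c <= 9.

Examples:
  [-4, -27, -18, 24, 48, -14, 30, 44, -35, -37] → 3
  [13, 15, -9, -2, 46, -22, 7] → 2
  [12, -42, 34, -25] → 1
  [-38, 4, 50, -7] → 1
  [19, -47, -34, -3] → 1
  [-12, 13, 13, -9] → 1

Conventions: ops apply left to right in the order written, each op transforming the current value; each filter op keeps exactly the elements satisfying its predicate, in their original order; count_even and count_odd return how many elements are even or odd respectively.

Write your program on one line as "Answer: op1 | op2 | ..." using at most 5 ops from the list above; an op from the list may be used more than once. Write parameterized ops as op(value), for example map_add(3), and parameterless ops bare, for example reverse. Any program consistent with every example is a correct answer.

filter_lt(7) | filter_lt(1) | sort_desc | count_even

Check, running the answer program on each example:
  [-4, -27, -18, 24, 48, -14, 30, 44, -35, -37] -> [-4, -27, -18, -14, -35, -37] -> [-4, -27, -18, -14, -35, -37] -> [-4, -14, -18, -27, -35, -37] -> 3
  [13, 15, -9, -2, 46, -22, 7] -> [-9, -2, -22] -> [-9, -2, -22] -> [-2, -9, -22] -> 2
  [12, -42, 34, -25] -> [-42, -25] -> [-42, -25] -> [-25, -42] -> 1
  [-38, 4, 50, -7] -> [-38, 4, -7] -> [-38, -7] -> [-7, -38] -> 1
  [19, -47, -34, -3] -> [-47, -34, -3] -> [-47, -34, -3] -> [-3, -34, -47] -> 1
  [-12, 13, 13, -9] -> [-12, -9] -> [-12, -9] -> [-9, -12] -> 1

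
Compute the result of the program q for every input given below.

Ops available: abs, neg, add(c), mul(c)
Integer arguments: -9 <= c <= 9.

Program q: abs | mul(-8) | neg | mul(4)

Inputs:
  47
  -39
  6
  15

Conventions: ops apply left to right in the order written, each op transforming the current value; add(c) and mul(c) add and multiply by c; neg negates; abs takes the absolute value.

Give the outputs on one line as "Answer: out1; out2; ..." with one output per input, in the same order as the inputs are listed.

Execution, op by op:
  47 -> 47 -> -376 -> 376 -> 1504
  -39 -> 39 -> -312 -> 312 -> 1248
  6 -> 6 -> -48 -> 48 -> 192
  15 -> 15 -> -120 -> 120 -> 480

1504; 1248; 192; 480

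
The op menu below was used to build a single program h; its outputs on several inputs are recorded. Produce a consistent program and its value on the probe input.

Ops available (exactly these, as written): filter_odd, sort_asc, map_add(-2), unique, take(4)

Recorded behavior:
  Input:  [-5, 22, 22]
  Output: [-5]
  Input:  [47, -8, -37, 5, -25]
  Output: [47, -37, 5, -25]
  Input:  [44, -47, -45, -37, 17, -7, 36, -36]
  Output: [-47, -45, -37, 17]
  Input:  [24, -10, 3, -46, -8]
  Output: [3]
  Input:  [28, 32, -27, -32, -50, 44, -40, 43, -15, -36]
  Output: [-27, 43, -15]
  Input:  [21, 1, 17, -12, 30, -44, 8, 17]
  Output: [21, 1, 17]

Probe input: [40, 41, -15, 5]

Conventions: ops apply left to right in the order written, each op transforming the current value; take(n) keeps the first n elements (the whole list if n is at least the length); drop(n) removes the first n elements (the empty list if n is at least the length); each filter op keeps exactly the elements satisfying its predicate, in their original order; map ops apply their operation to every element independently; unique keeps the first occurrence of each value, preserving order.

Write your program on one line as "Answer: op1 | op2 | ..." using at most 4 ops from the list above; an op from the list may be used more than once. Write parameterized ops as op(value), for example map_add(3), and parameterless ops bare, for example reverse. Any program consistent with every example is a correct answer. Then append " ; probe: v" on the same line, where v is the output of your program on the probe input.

filter_odd | take(4) | unique ; probe: [41, -15, 5]

Check, running the answer program on each example:
  [-5, 22, 22] -> [-5] -> [-5] -> [-5]
  [47, -8, -37, 5, -25] -> [47, -37, 5, -25] -> [47, -37, 5, -25] -> [47, -37, 5, -25]
  [44, -47, -45, -37, 17, -7, 36, -36] -> [-47, -45, -37, 17, -7] -> [-47, -45, -37, 17] -> [-47, -45, -37, 17]
  [24, -10, 3, -46, -8] -> [3] -> [3] -> [3]
  [28, 32, -27, -32, -50, 44, -40, 43, -15, -36] -> [-27, 43, -15] -> [-27, 43, -15] -> [-27, 43, -15]
  [21, 1, 17, -12, 30, -44, 8, 17] -> [21, 1, 17, 17] -> [21, 1, 17, 17] -> [21, 1, 17]
  probe: [40, 41, -15, 5] -> [41, -15, 5] -> [41, -15, 5] -> [41, -15, 5]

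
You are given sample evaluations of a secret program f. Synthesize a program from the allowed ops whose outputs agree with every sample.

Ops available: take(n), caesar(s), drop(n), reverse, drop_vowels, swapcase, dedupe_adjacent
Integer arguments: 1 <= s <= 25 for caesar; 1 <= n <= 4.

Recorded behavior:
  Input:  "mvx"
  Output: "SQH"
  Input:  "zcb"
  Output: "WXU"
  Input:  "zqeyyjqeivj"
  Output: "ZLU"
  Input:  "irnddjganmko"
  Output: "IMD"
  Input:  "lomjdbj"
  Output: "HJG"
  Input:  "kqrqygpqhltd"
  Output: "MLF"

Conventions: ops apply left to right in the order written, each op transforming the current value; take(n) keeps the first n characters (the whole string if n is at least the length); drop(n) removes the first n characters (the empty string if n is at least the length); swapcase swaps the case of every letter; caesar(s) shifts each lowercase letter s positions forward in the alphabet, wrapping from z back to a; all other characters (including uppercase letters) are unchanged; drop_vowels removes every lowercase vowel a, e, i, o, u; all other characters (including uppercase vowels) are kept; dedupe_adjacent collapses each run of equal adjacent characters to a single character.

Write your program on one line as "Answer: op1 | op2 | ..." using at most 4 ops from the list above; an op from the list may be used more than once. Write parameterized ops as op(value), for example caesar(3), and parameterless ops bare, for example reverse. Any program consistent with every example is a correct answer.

take(3) | caesar(21) | swapcase | reverse

Check, running the answer program on each example:
  "mvx" -> "mvx" -> "hqs" -> "HQS" -> "SQH"
  "zcb" -> "zcb" -> "uxw" -> "UXW" -> "WXU"
  "zqeyyjqeivj" -> "zqe" -> "ulz" -> "ULZ" -> "ZLU"
  "irnddjganmko" -> "irn" -> "dmi" -> "DMI" -> "IMD"
  "lomjdbj" -> "lom" -> "gjh" -> "GJH" -> "HJG"
  "kqrqygpqhltd" -> "kqr" -> "flm" -> "FLM" -> "MLF"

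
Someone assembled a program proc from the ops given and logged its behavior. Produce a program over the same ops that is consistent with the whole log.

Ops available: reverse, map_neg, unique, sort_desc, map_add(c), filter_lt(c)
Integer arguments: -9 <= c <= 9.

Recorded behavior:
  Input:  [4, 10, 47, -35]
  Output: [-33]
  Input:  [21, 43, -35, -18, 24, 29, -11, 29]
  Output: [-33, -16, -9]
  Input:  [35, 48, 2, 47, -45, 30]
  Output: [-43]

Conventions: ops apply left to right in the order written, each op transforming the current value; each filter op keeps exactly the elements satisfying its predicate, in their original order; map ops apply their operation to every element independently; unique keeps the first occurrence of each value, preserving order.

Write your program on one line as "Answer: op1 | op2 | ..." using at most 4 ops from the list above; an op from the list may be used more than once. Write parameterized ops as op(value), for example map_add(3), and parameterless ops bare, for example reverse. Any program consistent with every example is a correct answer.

sort_desc | filter_lt(-1) | map_add(2) | reverse

Check, running the answer program on each example:
  [4, 10, 47, -35] -> [47, 10, 4, -35] -> [-35] -> [-33] -> [-33]
  [21, 43, -35, -18, 24, 29, -11, 29] -> [43, 29, 29, 24, 21, -11, -18, -35] -> [-11, -18, -35] -> [-9, -16, -33] -> [-33, -16, -9]
  [35, 48, 2, 47, -45, 30] -> [48, 47, 35, 30, 2, -45] -> [-45] -> [-43] -> [-43]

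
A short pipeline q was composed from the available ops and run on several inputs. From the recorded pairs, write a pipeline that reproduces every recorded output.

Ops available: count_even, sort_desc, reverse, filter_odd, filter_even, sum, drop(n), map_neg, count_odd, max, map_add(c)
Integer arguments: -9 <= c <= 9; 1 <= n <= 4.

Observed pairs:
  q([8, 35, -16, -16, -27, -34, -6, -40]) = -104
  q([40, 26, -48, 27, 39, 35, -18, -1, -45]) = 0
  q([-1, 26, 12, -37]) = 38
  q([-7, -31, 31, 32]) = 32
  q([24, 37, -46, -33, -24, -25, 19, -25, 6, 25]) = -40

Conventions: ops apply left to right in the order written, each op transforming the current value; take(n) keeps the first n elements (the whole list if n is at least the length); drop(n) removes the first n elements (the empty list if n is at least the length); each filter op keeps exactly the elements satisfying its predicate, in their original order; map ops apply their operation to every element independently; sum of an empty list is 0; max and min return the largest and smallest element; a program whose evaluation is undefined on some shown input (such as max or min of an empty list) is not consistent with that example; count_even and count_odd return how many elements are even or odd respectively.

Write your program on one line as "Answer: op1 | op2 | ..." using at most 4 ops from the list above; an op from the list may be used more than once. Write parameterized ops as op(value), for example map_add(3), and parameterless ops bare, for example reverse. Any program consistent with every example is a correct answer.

filter_even | reverse | sum

Check, running the answer program on each example:
  [8, 35, -16, -16, -27, -34, -6, -40] -> [8, -16, -16, -34, -6, -40] -> [-40, -6, -34, -16, -16, 8] -> -104
  [40, 26, -48, 27, 39, 35, -18, -1, -45] -> [40, 26, -48, -18] -> [-18, -48, 26, 40] -> 0
  [-1, 26, 12, -37] -> [26, 12] -> [12, 26] -> 38
  [-7, -31, 31, 32] -> [32] -> [32] -> 32
  [24, 37, -46, -33, -24, -25, 19, -25, 6, 25] -> [24, -46, -24, 6] -> [6, -24, -46, 24] -> -40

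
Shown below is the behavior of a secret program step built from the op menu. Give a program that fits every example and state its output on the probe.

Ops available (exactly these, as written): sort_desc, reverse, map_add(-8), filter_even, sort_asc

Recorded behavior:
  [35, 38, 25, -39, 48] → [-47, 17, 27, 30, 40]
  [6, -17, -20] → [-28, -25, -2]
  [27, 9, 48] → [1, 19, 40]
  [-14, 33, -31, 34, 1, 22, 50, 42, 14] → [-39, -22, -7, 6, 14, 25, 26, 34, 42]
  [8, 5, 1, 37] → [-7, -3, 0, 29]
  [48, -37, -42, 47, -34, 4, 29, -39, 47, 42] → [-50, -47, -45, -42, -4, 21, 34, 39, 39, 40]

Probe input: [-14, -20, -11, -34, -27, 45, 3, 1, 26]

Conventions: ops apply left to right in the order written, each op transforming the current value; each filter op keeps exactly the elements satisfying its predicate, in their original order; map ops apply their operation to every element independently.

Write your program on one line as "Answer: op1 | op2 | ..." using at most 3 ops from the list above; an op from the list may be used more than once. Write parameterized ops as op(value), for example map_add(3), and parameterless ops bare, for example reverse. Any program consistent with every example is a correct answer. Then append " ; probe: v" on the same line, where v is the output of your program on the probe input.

sort_desc | reverse | map_add(-8) ; probe: [-42, -35, -28, -22, -19, -7, -5, 18, 37]

Check, running the answer program on each example:
  [35, 38, 25, -39, 48] -> [48, 38, 35, 25, -39] -> [-39, 25, 35, 38, 48] -> [-47, 17, 27, 30, 40]
  [6, -17, -20] -> [6, -17, -20] -> [-20, -17, 6] -> [-28, -25, -2]
  [27, 9, 48] -> [48, 27, 9] -> [9, 27, 48] -> [1, 19, 40]
  [-14, 33, -31, 34, 1, 22, 50, 42, 14] -> [50, 42, 34, 33, 22, 14, 1, -14, -31] -> [-31, -14, 1, 14, 22, 33, 34, 42, 50] -> [-39, -22, -7, 6, 14, 25, 26, 34, 42]
  [8, 5, 1, 37] -> [37, 8, 5, 1] -> [1, 5, 8, 37] -> [-7, -3, 0, 29]
  [48, -37, -42, 47, -34, 4, 29, -39, 47, 42] -> [48, 47, 47, 42, 29, 4, -34, -37, -39, -42] -> [-42, -39, -37, -34, 4, 29, 42, 47, 47, 48] -> [-50, -47, -45, -42, -4, 21, 34, 39, 39, 40]
  probe: [-14, -20, -11, -34, -27, 45, 3, 1, 26] -> [45, 26, 3, 1, -11, -14, -20, -27, -34] -> [-34, -27, -20, -14, -11, 1, 3, 26, 45] -> [-42, -35, -28, -22, -19, -7, -5, 18, 37]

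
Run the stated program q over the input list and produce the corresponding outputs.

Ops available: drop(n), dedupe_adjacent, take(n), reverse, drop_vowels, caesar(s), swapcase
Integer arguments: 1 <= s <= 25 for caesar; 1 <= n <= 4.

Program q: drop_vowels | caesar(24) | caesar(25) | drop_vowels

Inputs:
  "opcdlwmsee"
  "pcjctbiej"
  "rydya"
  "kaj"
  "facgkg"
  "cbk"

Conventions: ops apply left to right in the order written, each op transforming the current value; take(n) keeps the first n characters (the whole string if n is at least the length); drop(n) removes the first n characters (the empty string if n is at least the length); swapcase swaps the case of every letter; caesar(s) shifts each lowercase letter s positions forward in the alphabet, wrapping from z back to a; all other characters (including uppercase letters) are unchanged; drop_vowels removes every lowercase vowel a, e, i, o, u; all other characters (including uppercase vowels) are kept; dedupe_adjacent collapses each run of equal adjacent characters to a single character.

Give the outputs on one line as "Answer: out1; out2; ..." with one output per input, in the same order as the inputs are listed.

"mztjp"; "mzgzqyg"; "vv"; "hg"; "czdhd"; "zyh"

Execution, op by op:
  "opcdlwmsee" -> "pcdlwms" -> "nabjukq" -> "mzaitjp" -> "mztjp"
  "pcjctbiej" -> "pcjctbj" -> "naharzh" -> "mzgzqyg" -> "mzgzqyg"
  "rydya" -> "rydy" -> "pwbw" -> "ovav" -> "vv"
  "kaj" -> "kj" -> "ih" -> "hg" -> "hg"
  "facgkg" -> "fcgkg" -> "daeie" -> "czdhd" -> "czdhd"
  "cbk" -> "cbk" -> "azi" -> "zyh" -> "zyh"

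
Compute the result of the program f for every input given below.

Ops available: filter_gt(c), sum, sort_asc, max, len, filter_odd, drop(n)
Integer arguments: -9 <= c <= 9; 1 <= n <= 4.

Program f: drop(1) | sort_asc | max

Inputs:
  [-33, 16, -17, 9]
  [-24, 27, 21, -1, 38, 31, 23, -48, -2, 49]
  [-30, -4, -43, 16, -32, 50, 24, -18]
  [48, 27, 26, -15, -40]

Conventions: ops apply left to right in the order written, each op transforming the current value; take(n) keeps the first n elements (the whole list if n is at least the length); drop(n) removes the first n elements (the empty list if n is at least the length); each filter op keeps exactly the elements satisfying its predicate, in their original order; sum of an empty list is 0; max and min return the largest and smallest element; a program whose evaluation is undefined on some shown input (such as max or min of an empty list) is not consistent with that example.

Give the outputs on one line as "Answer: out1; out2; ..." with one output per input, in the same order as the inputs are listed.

Execution, op by op:
  [-33, 16, -17, 9] -> [16, -17, 9] -> [-17, 9, 16] -> 16
  [-24, 27, 21, -1, 38, 31, 23, -48, -2, 49] -> [27, 21, -1, 38, 31, 23, -48, -2, 49] -> [-48, -2, -1, 21, 23, 27, 31, 38, 49] -> 49
  [-30, -4, -43, 16, -32, 50, 24, -18] -> [-4, -43, 16, -32, 50, 24, -18] -> [-43, -32, -18, -4, 16, 24, 50] -> 50
  [48, 27, 26, -15, -40] -> [27, 26, -15, -40] -> [-40, -15, 26, 27] -> 27

16; 49; 50; 27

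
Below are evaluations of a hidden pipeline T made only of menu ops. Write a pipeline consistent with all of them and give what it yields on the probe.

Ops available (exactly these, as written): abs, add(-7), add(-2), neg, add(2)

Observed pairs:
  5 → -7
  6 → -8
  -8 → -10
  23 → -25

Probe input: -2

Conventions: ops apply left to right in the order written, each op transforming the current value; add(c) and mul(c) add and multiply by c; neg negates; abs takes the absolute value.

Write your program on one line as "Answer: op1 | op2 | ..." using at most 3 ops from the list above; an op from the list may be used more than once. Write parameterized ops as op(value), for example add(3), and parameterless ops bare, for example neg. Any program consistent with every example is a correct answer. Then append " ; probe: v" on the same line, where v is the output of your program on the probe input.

abs | neg | add(-2) ; probe: -4

Check, running the answer program on each example:
  5 -> 5 -> -5 -> -7
  6 -> 6 -> -6 -> -8
  -8 -> 8 -> -8 -> -10
  23 -> 23 -> -23 -> -25
  probe: -2 -> 2 -> -2 -> -4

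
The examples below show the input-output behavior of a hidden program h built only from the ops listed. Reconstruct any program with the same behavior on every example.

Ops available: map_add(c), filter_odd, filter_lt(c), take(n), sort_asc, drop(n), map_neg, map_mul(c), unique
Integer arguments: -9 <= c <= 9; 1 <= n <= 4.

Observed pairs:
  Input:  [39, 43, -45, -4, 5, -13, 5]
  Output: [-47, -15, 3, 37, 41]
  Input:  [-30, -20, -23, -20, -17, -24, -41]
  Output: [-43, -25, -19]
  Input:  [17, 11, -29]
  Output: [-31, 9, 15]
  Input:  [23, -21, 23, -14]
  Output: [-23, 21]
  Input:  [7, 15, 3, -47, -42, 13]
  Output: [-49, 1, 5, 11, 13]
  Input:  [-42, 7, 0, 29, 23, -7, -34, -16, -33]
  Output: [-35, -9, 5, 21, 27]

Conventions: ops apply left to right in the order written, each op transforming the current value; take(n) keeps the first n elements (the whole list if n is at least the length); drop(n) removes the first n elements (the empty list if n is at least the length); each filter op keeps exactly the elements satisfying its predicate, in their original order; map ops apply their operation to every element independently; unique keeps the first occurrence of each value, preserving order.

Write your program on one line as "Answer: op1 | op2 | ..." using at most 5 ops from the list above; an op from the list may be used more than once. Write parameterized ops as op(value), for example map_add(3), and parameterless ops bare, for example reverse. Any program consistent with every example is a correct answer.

filter_odd | sort_asc | unique | map_add(-2)

Check, running the answer program on each example:
  [39, 43, -45, -4, 5, -13, 5] -> [39, 43, -45, 5, -13, 5] -> [-45, -13, 5, 5, 39, 43] -> [-45, -13, 5, 39, 43] -> [-47, -15, 3, 37, 41]
  [-30, -20, -23, -20, -17, -24, -41] -> [-23, -17, -41] -> [-41, -23, -17] -> [-41, -23, -17] -> [-43, -25, -19]
  [17, 11, -29] -> [17, 11, -29] -> [-29, 11, 17] -> [-29, 11, 17] -> [-31, 9, 15]
  [23, -21, 23, -14] -> [23, -21, 23] -> [-21, 23, 23] -> [-21, 23] -> [-23, 21]
  [7, 15, 3, -47, -42, 13] -> [7, 15, 3, -47, 13] -> [-47, 3, 7, 13, 15] -> [-47, 3, 7, 13, 15] -> [-49, 1, 5, 11, 13]
  [-42, 7, 0, 29, 23, -7, -34, -16, -33] -> [7, 29, 23, -7, -33] -> [-33, -7, 7, 23, 29] -> [-33, -7, 7, 23, 29] -> [-35, -9, 5, 21, 27]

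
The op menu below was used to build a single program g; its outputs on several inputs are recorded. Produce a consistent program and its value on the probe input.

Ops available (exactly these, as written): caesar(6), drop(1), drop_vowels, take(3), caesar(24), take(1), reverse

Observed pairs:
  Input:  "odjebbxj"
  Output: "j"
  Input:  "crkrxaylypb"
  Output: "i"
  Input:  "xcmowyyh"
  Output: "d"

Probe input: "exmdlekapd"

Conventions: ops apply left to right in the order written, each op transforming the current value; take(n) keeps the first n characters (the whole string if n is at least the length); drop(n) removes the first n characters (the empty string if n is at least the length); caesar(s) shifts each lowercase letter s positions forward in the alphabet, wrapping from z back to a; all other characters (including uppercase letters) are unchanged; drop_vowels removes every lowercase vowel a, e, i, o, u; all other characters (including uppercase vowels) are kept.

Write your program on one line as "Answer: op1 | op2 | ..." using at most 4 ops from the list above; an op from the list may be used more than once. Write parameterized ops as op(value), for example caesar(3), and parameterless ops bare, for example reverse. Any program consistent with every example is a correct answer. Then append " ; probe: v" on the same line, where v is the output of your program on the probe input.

drop_vowels | take(1) | caesar(6) ; probe: "d"

Check, running the answer program on each example:
  "odjebbxj" -> "djbbxj" -> "d" -> "j"
  "crkrxaylypb" -> "crkrxylypb" -> "c" -> "i"
  "xcmowyyh" -> "xcmwyyh" -> "x" -> "d"
  probe: "exmdlekapd" -> "xmdlkpd" -> "x" -> "d"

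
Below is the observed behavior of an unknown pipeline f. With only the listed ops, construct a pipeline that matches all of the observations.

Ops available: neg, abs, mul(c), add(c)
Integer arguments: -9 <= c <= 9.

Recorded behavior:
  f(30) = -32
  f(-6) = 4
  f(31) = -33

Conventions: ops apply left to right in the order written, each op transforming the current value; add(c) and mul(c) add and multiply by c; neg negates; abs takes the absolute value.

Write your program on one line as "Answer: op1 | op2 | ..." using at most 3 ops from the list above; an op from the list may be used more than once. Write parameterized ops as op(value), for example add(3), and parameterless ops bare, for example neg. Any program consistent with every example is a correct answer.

neg | add(1) | add(-3)

Check, running the answer program on each example:
  30 -> -30 -> -29 -> -32
  -6 -> 6 -> 7 -> 4
  31 -> -31 -> -30 -> -33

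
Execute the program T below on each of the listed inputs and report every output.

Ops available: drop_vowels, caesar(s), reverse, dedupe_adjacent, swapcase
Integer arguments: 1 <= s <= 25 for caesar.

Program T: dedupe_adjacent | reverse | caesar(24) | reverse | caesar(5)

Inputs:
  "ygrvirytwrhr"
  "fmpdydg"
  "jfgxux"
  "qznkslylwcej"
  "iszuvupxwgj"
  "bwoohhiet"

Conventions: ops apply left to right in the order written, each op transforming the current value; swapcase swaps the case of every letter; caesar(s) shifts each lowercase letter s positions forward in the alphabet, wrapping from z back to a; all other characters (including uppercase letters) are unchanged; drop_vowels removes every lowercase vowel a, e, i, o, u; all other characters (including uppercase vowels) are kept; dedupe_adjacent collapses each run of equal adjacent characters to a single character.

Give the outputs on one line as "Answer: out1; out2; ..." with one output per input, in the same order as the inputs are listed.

Execution, op by op:
  "ygrvirytwrhr" -> "ygrvirytwrhr" -> "rhrwtyrivrgy" -> "pfpurwpgtpew" -> "weptgpwrupfp" -> "bjuylubwzuku"
  "fmpdydg" -> "fmpdydg" -> "gdydpmf" -> "ebwbnkd" -> "dknbwbe" -> "ipsgbgj"
  "jfgxux" -> "jfgxux" -> "xuxgfj" -> "vsvedh" -> "hdevsv" -> "mijaxa"
  "qznkslylwcej" -> "qznkslylwcej" -> "jecwlylsknzq" -> "hcaujwjqilxo" -> "oxliqjwjuach" -> "tcqnvobozfhm"
  "iszuvupxwgj" -> "iszuvupxwgj" -> "jgwxpuvuzsi" -> "heuvnstsxqg" -> "gqxstsnvueh" -> "lvcxyxsazjm"
  "bwoohhiet" -> "bwohiet" -> "teihowb" -> "rcgfmuz" -> "zumfgcr" -> "ezrklhw"

"bjuylubwzuku"; "ipsgbgj"; "mijaxa"; "tcqnvobozfhm"; "lvcxyxsazjm"; "ezrklhw"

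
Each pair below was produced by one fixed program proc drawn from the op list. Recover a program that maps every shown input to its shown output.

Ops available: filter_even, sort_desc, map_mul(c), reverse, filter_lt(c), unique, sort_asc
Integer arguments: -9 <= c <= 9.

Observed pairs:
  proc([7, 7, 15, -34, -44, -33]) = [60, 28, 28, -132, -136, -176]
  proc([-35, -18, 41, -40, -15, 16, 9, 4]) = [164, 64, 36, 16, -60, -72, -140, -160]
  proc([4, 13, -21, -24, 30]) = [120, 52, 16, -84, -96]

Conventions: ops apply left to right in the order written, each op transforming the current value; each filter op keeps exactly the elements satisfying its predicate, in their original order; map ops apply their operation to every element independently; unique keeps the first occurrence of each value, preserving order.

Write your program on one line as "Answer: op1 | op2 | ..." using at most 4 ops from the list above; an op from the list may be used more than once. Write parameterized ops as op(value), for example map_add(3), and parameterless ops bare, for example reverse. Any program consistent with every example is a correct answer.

map_mul(4) | sort_asc | reverse

Check, running the answer program on each example:
  [7, 7, 15, -34, -44, -33] -> [28, 28, 60, -136, -176, -132] -> [-176, -136, -132, 28, 28, 60] -> [60, 28, 28, -132, -136, -176]
  [-35, -18, 41, -40, -15, 16, 9, 4] -> [-140, -72, 164, -160, -60, 64, 36, 16] -> [-160, -140, -72, -60, 16, 36, 64, 164] -> [164, 64, 36, 16, -60, -72, -140, -160]
  [4, 13, -21, -24, 30] -> [16, 52, -84, -96, 120] -> [-96, -84, 16, 52, 120] -> [120, 52, 16, -84, -96]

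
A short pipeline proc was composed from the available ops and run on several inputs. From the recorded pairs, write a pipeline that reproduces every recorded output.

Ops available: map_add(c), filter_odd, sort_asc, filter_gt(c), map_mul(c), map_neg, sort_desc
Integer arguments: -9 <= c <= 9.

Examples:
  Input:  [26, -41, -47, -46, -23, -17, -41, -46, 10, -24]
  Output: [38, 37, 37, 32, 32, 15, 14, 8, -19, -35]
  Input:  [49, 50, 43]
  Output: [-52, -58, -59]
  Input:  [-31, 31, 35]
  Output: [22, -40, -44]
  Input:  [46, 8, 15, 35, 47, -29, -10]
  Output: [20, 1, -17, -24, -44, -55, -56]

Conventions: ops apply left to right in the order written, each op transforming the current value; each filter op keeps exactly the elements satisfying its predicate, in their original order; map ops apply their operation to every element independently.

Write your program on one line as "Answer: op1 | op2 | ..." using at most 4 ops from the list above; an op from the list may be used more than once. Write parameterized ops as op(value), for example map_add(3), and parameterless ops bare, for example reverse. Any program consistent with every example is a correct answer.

sort_asc | map_add(9) | map_neg

Check, running the answer program on each example:
  [26, -41, -47, -46, -23, -17, -41, -46, 10, -24] -> [-47, -46, -46, -41, -41, -24, -23, -17, 10, 26] -> [-38, -37, -37, -32, -32, -15, -14, -8, 19, 35] -> [38, 37, 37, 32, 32, 15, 14, 8, -19, -35]
  [49, 50, 43] -> [43, 49, 50] -> [52, 58, 59] -> [-52, -58, -59]
  [-31, 31, 35] -> [-31, 31, 35] -> [-22, 40, 44] -> [22, -40, -44]
  [46, 8, 15, 35, 47, -29, -10] -> [-29, -10, 8, 15, 35, 46, 47] -> [-20, -1, 17, 24, 44, 55, 56] -> [20, 1, -17, -24, -44, -55, -56]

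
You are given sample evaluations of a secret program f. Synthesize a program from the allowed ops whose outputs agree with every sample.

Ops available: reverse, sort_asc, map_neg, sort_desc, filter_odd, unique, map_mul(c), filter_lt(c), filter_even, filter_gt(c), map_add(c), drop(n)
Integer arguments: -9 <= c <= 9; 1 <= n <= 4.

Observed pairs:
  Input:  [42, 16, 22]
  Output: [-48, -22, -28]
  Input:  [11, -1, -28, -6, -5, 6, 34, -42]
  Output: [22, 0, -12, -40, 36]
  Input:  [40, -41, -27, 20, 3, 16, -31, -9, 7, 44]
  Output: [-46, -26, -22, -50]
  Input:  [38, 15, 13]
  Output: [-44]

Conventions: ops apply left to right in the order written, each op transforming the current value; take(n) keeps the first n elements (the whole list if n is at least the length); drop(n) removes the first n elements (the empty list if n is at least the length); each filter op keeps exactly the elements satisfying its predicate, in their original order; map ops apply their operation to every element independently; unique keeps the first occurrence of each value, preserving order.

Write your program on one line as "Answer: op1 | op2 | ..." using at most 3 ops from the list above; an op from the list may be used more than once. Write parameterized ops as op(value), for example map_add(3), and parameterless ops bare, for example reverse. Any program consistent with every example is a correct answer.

filter_even | map_neg | map_add(-6)

Check, running the answer program on each example:
  [42, 16, 22] -> [42, 16, 22] -> [-42, -16, -22] -> [-48, -22, -28]
  [11, -1, -28, -6, -5, 6, 34, -42] -> [-28, -6, 6, 34, -42] -> [28, 6, -6, -34, 42] -> [22, 0, -12, -40, 36]
  [40, -41, -27, 20, 3, 16, -31, -9, 7, 44] -> [40, 20, 16, 44] -> [-40, -20, -16, -44] -> [-46, -26, -22, -50]
  [38, 15, 13] -> [38] -> [-38] -> [-44]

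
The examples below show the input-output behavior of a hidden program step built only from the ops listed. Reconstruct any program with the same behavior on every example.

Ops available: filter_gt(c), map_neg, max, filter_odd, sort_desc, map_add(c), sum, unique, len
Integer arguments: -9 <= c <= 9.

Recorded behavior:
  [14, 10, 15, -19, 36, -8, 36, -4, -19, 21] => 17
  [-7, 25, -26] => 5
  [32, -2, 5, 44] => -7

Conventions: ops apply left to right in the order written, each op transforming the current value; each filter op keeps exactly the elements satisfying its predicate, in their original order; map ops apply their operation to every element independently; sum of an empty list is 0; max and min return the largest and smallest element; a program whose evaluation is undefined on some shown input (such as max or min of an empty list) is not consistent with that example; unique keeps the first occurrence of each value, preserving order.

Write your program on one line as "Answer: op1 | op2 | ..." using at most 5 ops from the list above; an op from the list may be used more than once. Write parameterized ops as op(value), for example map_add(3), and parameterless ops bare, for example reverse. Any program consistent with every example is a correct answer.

filter_odd | sort_desc | map_neg | map_add(-2) | max

Check, running the answer program on each example:
  [14, 10, 15, -19, 36, -8, 36, -4, -19, 21] -> [15, -19, -19, 21] -> [21, 15, -19, -19] -> [-21, -15, 19, 19] -> [-23, -17, 17, 17] -> 17
  [-7, 25, -26] -> [-7, 25] -> [25, -7] -> [-25, 7] -> [-27, 5] -> 5
  [32, -2, 5, 44] -> [5] -> [5] -> [-5] -> [-7] -> -7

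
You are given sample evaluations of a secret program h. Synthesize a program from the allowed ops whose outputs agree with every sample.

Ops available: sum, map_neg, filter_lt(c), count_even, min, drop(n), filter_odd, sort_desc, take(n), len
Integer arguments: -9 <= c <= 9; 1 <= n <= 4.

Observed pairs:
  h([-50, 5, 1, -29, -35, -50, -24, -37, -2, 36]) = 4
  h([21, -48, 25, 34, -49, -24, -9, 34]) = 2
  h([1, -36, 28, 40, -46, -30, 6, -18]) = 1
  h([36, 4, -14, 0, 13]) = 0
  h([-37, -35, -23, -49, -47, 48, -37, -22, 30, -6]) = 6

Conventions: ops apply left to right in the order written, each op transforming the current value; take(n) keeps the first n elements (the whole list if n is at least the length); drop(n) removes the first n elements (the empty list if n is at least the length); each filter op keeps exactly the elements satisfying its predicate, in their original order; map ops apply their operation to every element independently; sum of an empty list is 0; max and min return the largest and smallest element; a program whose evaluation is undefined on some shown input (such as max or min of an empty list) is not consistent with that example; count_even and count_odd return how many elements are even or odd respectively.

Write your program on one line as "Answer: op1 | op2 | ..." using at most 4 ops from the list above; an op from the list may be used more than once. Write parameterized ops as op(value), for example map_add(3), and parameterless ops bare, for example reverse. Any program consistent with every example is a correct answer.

filter_lt(4) | filter_odd | len

Check, running the answer program on each example:
  [-50, 5, 1, -29, -35, -50, -24, -37, -2, 36] -> [-50, 1, -29, -35, -50, -24, -37, -2] -> [1, -29, -35, -37] -> 4
  [21, -48, 25, 34, -49, -24, -9, 34] -> [-48, -49, -24, -9] -> [-49, -9] -> 2
  [1, -36, 28, 40, -46, -30, 6, -18] -> [1, -36, -46, -30, -18] -> [1] -> 1
  [36, 4, -14, 0, 13] -> [-14, 0] -> [] -> 0
  [-37, -35, -23, -49, -47, 48, -37, -22, 30, -6] -> [-37, -35, -23, -49, -47, -37, -22, -6] -> [-37, -35, -23, -49, -47, -37] -> 6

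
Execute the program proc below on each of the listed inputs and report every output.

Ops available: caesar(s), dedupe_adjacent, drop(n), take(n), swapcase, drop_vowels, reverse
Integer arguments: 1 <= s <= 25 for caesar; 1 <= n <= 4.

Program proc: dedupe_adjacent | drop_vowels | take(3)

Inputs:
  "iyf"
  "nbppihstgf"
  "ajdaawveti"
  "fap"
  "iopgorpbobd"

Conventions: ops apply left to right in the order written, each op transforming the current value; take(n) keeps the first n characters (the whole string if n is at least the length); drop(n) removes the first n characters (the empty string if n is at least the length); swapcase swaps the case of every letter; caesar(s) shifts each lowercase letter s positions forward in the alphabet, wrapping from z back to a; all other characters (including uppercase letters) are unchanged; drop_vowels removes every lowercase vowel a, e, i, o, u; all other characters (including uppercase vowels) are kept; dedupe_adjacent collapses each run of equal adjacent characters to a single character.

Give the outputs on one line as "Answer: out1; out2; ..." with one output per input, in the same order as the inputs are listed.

Execution, op by op:
  "iyf" -> "iyf" -> "yf" -> "yf"
  "nbppihstgf" -> "nbpihstgf" -> "nbphstgf" -> "nbp"
  "ajdaawveti" -> "ajdawveti" -> "jdwvt" -> "jdw"
  "fap" -> "fap" -> "fp" -> "fp"
  "iopgorpbobd" -> "iopgorpbobd" -> "pgrpbbd" -> "pgr"

"yf"; "nbp"; "jdw"; "fp"; "pgr"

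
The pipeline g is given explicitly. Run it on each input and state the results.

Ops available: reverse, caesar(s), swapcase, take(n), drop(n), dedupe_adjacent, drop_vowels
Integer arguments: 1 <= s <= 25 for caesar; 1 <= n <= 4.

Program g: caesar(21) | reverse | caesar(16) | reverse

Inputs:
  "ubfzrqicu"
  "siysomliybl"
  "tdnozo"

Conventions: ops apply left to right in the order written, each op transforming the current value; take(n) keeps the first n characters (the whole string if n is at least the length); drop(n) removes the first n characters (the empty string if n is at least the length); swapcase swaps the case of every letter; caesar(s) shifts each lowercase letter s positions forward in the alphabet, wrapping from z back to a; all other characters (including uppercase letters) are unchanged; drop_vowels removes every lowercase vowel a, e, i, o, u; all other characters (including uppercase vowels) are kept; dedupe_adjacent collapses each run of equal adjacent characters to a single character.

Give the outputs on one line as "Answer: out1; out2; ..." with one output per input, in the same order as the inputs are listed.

Execution, op by op:
  "ubfzrqicu" -> "pwaumldxp" -> "pxdlmuawp" -> "fntbckqmf" -> "fmqkcbtnf"
  "siysomliybl" -> "ndtnjhgdtwg" -> "gwtdghjntdn" -> "wmjtwxzdjtd" -> "dtjdzxwtjmw"
  "tdnozo" -> "oyijuj" -> "jujiyo" -> "zkzyoe" -> "eoyzkz"

"fmqkcbtnf"; "dtjdzxwtjmw"; "eoyzkz"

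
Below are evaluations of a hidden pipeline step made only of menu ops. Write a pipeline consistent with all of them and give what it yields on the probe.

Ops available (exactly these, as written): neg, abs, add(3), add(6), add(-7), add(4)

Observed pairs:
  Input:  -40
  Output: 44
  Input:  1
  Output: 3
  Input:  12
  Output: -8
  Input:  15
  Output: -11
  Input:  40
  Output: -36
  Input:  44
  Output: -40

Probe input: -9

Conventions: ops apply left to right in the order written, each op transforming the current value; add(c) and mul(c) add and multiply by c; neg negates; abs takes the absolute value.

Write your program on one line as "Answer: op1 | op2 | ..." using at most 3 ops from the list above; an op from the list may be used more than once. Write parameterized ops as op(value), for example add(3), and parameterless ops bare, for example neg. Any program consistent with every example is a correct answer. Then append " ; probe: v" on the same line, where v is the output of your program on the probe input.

add(-7) | add(3) | neg ; probe: 13

Check, running the answer program on each example:
  -40 -> -47 -> -44 -> 44
  1 -> -6 -> -3 -> 3
  12 -> 5 -> 8 -> -8
  15 -> 8 -> 11 -> -11
  40 -> 33 -> 36 -> -36
  44 -> 37 -> 40 -> -40
  probe: -9 -> -16 -> -13 -> 13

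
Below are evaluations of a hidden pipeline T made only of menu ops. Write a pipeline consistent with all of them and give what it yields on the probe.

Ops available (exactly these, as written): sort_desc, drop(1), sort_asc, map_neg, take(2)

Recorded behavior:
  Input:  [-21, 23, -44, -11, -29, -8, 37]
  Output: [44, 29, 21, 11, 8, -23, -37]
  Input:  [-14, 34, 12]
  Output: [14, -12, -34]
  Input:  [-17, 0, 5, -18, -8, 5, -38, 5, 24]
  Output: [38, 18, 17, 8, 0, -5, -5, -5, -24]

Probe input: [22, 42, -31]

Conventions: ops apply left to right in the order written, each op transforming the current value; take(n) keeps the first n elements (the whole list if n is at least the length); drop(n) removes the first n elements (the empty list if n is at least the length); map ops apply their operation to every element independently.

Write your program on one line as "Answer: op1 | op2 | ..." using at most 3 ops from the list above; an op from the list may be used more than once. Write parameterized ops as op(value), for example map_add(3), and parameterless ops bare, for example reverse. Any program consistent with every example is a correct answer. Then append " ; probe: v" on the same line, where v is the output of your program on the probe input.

map_neg | sort_desc ; probe: [31, -22, -42]

Check, running the answer program on each example:
  [-21, 23, -44, -11, -29, -8, 37] -> [21, -23, 44, 11, 29, 8, -37] -> [44, 29, 21, 11, 8, -23, -37]
  [-14, 34, 12] -> [14, -34, -12] -> [14, -12, -34]
  [-17, 0, 5, -18, -8, 5, -38, 5, 24] -> [17, 0, -5, 18, 8, -5, 38, -5, -24] -> [38, 18, 17, 8, 0, -5, -5, -5, -24]
  probe: [22, 42, -31] -> [-22, -42, 31] -> [31, -22, -42]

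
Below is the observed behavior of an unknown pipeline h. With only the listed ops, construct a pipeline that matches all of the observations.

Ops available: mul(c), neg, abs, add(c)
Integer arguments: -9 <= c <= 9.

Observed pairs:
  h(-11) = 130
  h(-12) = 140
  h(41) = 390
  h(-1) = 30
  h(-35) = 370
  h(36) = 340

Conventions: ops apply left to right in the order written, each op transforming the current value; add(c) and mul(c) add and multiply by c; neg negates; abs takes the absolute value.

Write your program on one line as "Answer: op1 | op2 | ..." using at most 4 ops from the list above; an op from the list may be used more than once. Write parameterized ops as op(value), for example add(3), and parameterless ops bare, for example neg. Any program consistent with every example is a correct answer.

mul(-2) | add(4) | mul(5) | abs

Check, running the answer program on each example:
  -11 -> 22 -> 26 -> 130 -> 130
  -12 -> 24 -> 28 -> 140 -> 140
  41 -> -82 -> -78 -> -390 -> 390
  -1 -> 2 -> 6 -> 30 -> 30
  -35 -> 70 -> 74 -> 370 -> 370
  36 -> -72 -> -68 -> -340 -> 340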